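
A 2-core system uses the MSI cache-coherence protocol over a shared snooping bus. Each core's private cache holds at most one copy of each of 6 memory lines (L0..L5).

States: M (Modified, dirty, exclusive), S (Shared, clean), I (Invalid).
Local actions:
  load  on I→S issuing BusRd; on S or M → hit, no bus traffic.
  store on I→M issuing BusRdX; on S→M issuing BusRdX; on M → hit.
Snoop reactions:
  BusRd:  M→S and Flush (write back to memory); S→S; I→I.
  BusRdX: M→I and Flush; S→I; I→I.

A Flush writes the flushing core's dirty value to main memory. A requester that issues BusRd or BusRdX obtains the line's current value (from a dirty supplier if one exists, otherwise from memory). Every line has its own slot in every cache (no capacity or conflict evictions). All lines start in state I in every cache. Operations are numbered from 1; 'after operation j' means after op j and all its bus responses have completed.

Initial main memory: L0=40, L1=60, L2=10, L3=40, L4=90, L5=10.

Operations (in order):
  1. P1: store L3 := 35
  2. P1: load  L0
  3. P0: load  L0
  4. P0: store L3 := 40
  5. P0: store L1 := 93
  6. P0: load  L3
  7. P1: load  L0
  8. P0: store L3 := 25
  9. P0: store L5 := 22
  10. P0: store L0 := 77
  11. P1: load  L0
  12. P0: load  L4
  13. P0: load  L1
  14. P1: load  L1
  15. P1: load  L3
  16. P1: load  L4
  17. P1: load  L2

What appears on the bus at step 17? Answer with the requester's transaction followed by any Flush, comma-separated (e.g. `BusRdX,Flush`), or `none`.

[1] P1: store L3 := 35 | P0:I, P1:M(35) | bus: BusRdX
[2] P1: load  L0 | P0:I, P1:S(40) | bus: BusRd
[3] P0: load  L0 | P0:S(40), P1:S(40) | bus: BusRd
[4] P0: store L3 := 40 | P0:M(40), P1:I | bus: BusRdX,Flush
[5] P0: store L1 := 93 | P0:M(93), P1:I | bus: BusRdX
[6] P0: load  L3 | P0:M(40), P1:I | bus: none
[7] P1: load  L0 | P0:S(40), P1:S(40) | bus: none
[8] P0: store L3 := 25 | P0:M(25), P1:I | bus: none
[9] P0: store L5 := 22 | P0:M(22), P1:I | bus: BusRdX
[10] P0: store L0 := 77 | P0:M(77), P1:I | bus: BusRdX
[11] P1: load  L0 | P0:S(77), P1:S(77) | bus: BusRd,Flush
[12] P0: load  L4 | P0:S(90), P1:I | bus: BusRd
[13] P0: load  L1 | P0:M(93), P1:I | bus: none
[14] P1: load  L1 | P0:S(93), P1:S(93) | bus: BusRd,Flush
[15] P1: load  L3 | P0:S(25), P1:S(25) | bus: BusRd,Flush
[16] P1: load  L4 | P0:S(90), P1:S(90) | bus: BusRd
[17] P1: load  L2 | P0:I, P1:S(10) | bus: BusRd

bus = BusRd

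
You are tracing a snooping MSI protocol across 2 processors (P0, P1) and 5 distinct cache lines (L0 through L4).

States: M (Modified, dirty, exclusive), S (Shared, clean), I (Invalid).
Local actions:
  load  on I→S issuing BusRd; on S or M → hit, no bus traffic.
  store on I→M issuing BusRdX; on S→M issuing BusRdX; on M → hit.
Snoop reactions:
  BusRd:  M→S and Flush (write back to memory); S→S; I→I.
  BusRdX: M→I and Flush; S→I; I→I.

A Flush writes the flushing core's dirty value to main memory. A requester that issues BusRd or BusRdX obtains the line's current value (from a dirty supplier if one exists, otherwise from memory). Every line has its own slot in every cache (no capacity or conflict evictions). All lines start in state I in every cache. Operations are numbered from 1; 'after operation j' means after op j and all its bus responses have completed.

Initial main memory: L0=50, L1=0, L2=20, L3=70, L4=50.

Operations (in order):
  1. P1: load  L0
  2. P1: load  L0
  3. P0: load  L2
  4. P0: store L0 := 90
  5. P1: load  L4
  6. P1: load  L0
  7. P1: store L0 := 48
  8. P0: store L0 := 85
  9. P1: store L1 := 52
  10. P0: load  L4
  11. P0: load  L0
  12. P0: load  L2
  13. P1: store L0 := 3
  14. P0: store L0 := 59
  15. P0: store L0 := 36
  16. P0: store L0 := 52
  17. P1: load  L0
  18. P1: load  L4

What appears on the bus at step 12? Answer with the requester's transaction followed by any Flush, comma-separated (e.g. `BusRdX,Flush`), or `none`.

[1] P1: load  L0 | P0:I, P1:S(50) | bus: BusRd
[2] P1: load  L0 | P0:I, P1:S(50) | bus: none
[3] P0: load  L2 | P0:S(20), P1:I | bus: BusRd
[4] P0: store L0 := 90 | P0:M(90), P1:I | bus: BusRdX
[5] P1: load  L4 | P0:I, P1:S(50) | bus: BusRd
[6] P1: load  L0 | P0:S(90), P1:S(90) | bus: BusRd,Flush
[7] P1: store L0 := 48 | P0:I, P1:M(48) | bus: BusRdX
[8] P0: store L0 := 85 | P0:M(85), P1:I | bus: BusRdX,Flush
[9] P1: store L1 := 52 | P0:I, P1:M(52) | bus: BusRdX
[10] P0: load  L4 | P0:S(50), P1:S(50) | bus: BusRd
[11] P0: load  L0 | P0:M(85), P1:I | bus: none
[12] P0: load  L2 | P0:S(20), P1:I | bus: none
[13] P1: store L0 := 3 | P0:I, P1:M(3) | bus: BusRdX,Flush
[14] P0: store L0 := 59 | P0:M(59), P1:I | bus: BusRdX,Flush
[15] P0: store L0 := 36 | P0:M(36), P1:I | bus: none
[16] P0: store L0 := 52 | P0:M(52), P1:I | bus: none
[17] P1: load  L0 | P0:S(52), P1:S(52) | bus: BusRd,Flush
[18] P1: load  L4 | P0:S(50), P1:S(50) | bus: none

bus = none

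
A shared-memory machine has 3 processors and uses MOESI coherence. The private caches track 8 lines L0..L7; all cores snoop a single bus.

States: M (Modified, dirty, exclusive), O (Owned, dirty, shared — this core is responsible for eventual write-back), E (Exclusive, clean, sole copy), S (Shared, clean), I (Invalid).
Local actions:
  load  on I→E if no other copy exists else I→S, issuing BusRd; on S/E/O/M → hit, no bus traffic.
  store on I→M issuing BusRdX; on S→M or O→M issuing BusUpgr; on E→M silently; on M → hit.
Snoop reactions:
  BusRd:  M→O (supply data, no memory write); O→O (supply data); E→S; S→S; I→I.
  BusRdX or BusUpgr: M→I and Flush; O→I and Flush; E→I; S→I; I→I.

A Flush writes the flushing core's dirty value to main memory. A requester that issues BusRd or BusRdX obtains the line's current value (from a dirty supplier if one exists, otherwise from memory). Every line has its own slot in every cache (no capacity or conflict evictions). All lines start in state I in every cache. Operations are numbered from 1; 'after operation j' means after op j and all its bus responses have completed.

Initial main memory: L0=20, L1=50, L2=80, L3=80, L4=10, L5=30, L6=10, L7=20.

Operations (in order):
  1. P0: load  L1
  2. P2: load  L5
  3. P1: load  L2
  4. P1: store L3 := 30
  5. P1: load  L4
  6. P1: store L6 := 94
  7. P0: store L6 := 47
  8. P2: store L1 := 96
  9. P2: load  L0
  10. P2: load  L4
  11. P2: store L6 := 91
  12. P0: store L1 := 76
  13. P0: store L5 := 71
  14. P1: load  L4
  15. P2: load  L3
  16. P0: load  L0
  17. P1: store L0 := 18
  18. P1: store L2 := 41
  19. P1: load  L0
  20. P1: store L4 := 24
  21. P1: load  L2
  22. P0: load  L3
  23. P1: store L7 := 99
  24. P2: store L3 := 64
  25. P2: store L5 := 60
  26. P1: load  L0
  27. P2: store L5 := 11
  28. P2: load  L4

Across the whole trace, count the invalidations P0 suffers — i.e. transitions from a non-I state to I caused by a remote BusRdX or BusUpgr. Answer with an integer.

  op1 P0: load  L1 → E/I/I on L1; bus BusRd; mem=50
  op2 P2: load  L5 → I/I/E on L5; bus BusRd; mem=30
  op3 P1: load  L2 → I/E/I on L2; bus BusRd; mem=80
  op4 P1: store L3 := 30 → I/M/I on L3; bus BusRdX; mem=80
  op5 P1: load  L4 → I/E/I on L4; bus BusRd; mem=10
  op6 P1: store L6 := 94 → I/M/I on L6; bus BusRdX; mem=10
  op7 P0: store L6 := 47 → M/I/I on L6; bus BusRdX Flush; mem=94
  op8 P2: store L1 := 96 → I/I/M on L1; bus BusRdX; mem=50
  op9 P2: load  L0 → I/I/E on L0; bus BusRd; mem=20
  op10 P2: load  L4 → I/S/S on L4; bus BusRd; mem=10
  op11 P2: store L6 := 91 → I/I/M on L6; bus BusRdX Flush; mem=47
  op12 P0: store L1 := 76 → M/I/I on L1; bus BusRdX Flush; mem=96
  op13 P0: store L5 := 71 → M/I/I on L5; bus BusRdX; mem=30
  op14 P1: load  L4 → I/S/S on L4; bus (none); mem=10
  op15 P2: load  L3 → I/O/S on L3; bus BusRd; mem=80
  op16 P0: load  L0 → S/I/S on L0; bus BusRd; mem=20
  op17 P1: store L0 := 18 → I/M/I on L0; bus BusRdX; mem=20
  op18 P1: store L2 := 41 → I/M/I on L2; bus (none); mem=80
  op19 P1: load  L0 → I/M/I on L0; bus (none); mem=20
  op20 P1: store L4 := 24 → I/M/I on L4; bus BusUpgr; mem=10
  op21 P1: load  L2 → I/M/I on L2; bus (none); mem=80
  op22 P0: load  L3 → S/O/S on L3; bus BusRd; mem=80
  op23 P1: store L7 := 99 → I/M/I on L7; bus BusRdX; mem=20
  op24 P2: store L3 := 64 → I/I/M on L3; bus BusUpgr Flush; mem=30
  op25 P2: store L5 := 60 → I/I/M on L5; bus BusRdX Flush; mem=71
  op26 P1: load  L0 → I/M/I on L0; bus (none); mem=20
  op27 P2: store L5 := 11 → I/I/M on L5; bus (none); mem=71
  op28 P2: load  L4 → I/O/S on L4; bus BusRd; mem=10

invalidations = 5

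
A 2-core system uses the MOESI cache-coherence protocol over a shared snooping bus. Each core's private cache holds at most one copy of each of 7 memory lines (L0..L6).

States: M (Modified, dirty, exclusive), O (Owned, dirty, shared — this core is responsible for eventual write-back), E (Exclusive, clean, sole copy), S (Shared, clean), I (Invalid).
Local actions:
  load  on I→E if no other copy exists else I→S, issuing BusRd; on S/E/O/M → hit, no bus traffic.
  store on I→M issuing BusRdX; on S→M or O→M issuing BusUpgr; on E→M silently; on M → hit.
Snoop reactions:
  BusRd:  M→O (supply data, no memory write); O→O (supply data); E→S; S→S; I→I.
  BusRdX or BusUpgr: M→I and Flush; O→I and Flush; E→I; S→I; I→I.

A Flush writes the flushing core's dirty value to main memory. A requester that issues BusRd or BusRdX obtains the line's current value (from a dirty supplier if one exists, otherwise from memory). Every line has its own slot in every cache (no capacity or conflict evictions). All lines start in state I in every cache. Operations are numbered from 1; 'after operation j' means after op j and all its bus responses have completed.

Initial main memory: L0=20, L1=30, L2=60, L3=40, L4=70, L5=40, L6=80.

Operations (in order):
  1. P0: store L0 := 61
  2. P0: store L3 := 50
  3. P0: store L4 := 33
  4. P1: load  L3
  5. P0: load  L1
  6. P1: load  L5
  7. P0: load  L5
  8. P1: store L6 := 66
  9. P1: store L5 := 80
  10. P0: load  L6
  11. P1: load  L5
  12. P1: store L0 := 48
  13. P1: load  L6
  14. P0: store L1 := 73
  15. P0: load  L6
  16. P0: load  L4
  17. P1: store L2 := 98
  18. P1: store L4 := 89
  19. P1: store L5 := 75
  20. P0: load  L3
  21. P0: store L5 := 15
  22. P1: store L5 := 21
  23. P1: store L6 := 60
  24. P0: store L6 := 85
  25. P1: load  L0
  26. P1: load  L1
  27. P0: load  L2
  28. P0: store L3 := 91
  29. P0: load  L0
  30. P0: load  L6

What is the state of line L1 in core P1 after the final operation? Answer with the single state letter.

state = S

1. P0: store L0 := 61  bus=[BusRdX]  L0: P0=M P1=I  mem[L0]=20
2. P0: store L3 := 50  bus=[BusRdX]  L3: P0=M P1=I  mem[L3]=40
3. P0: store L4 := 33  bus=[BusRdX]  L4: P0=M P1=I  mem[L4]=70
4. P1: load  L3  bus=[BusRd]  L3: P0=O P1=S  mem[L3]=40
5. P0: load  L1  bus=[BusRd]  L1: P0=E P1=I  mem[L1]=30
6. P1: load  L5  bus=[BusRd]  L5: P0=I P1=E  mem[L5]=40
7. P0: load  L5  bus=[BusRd]  L5: P0=S P1=S  mem[L5]=40
8. P1: store L6 := 66  bus=[BusRdX]  L6: P0=I P1=M  mem[L6]=80
9. P1: store L5 := 80  bus=[BusUpgr]  L5: P0=I P1=M  mem[L5]=40
10. P0: load  L6  bus=[BusRd]  L6: P0=S P1=O  mem[L6]=80
11. P1: load  L5  bus=[-]  L5: P0=I P1=M  mem[L5]=40
12. P1: store L0 := 48  bus=[BusRdX,Flush]  L0: P0=I P1=M  mem[L0]=61
13. P1: load  L6  bus=[-]  L6: P0=S P1=O  mem[L6]=80
14. P0: store L1 := 73  bus=[-]  L1: P0=M P1=I  mem[L1]=30
15. P0: load  L6  bus=[-]  L6: P0=S P1=O  mem[L6]=80
16. P0: load  L4  bus=[-]  L4: P0=M P1=I  mem[L4]=70
17. P1: store L2 := 98  bus=[BusRdX]  L2: P0=I P1=M  mem[L2]=60
18. P1: store L4 := 89  bus=[BusRdX,Flush]  L4: P0=I P1=M  mem[L4]=33
19. P1: store L5 := 75  bus=[-]  L5: P0=I P1=M  mem[L5]=40
20. P0: load  L3  bus=[-]  L3: P0=O P1=S  mem[L3]=40
21. P0: store L5 := 15  bus=[BusRdX,Flush]  L5: P0=M P1=I  mem[L5]=75
22. P1: store L5 := 21  bus=[BusRdX,Flush]  L5: P0=I P1=M  mem[L5]=15
23. P1: store L6 := 60  bus=[BusUpgr]  L6: P0=I P1=M  mem[L6]=80
24. P0: store L6 := 85  bus=[BusRdX,Flush]  L6: P0=M P1=I  mem[L6]=60
25. P1: load  L0  bus=[-]  L0: P0=I P1=M  mem[L0]=61
26. P1: load  L1  bus=[BusRd]  L1: P0=O P1=S  mem[L1]=30
27. P0: load  L2  bus=[BusRd]  L2: P0=S P1=O  mem[L2]=60
28. P0: store L3 := 91  bus=[BusUpgr]  L3: P0=M P1=I  mem[L3]=40
29. P0: load  L0  bus=[BusRd]  L0: P0=S P1=O  mem[L0]=61
30. P0: load  L6  bus=[-]  L6: P0=M P1=I  mem[L6]=60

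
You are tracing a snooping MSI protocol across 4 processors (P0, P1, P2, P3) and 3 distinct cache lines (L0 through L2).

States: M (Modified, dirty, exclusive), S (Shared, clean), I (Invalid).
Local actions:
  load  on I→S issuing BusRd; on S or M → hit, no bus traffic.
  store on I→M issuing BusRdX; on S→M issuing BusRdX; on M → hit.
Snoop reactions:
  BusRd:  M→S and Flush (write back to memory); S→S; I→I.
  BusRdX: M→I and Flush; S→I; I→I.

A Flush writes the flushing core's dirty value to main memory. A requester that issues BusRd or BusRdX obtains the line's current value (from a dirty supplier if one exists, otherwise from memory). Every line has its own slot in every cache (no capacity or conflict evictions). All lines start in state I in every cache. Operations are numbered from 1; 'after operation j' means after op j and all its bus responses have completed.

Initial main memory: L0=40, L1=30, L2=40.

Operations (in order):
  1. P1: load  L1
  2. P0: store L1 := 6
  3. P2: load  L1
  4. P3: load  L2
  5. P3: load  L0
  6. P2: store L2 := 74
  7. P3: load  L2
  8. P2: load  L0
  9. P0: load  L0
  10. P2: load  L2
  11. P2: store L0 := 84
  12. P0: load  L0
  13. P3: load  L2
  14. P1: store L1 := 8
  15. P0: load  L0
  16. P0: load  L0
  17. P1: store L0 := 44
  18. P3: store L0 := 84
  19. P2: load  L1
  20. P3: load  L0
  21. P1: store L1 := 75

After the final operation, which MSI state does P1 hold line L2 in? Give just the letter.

state = I

step 1: P1: load  L1  ⟶  ISII  (L1)  txn=BusRd  M[L1]=30
step 2: P0: store L1 := 6  ⟶  MIII  (L1)  txn=BusRdX  M[L1]=30
step 3: P2: load  L1  ⟶  SISI  (L1)  txn=BusRd+Flush  M[L1]=6
step 4: P3: load  L2  ⟶  IIIS  (L2)  txn=BusRd  M[L2]=40
step 5: P3: load  L0  ⟶  IIIS  (L0)  txn=BusRd  M[L0]=40
step 6: P2: store L2 := 74  ⟶  IIMI  (L2)  txn=BusRdX  M[L2]=40
step 7: P3: load  L2  ⟶  IISS  (L2)  txn=BusRd+Flush  M[L2]=74
step 8: P2: load  L0  ⟶  IISS  (L0)  txn=BusRd  M[L0]=40
step 9: P0: load  L0  ⟶  SISS  (L0)  txn=BusRd  M[L0]=40
step 10: P2: load  L2  ⟶  IISS  (L2)  txn=∅  M[L2]=74
step 11: P2: store L0 := 84  ⟶  IIMI  (L0)  txn=BusRdX  M[L0]=40
step 12: P0: load  L0  ⟶  SISI  (L0)  txn=BusRd+Flush  M[L0]=84
step 13: P3: load  L2  ⟶  IISS  (L2)  txn=∅  M[L2]=74
step 14: P1: store L1 := 8  ⟶  IMII  (L1)  txn=BusRdX  M[L1]=6
step 15: P0: load  L0  ⟶  SISI  (L0)  txn=∅  M[L0]=84
step 16: P0: load  L0  ⟶  SISI  (L0)  txn=∅  M[L0]=84
step 17: P1: store L0 := 44  ⟶  IMII  (L0)  txn=BusRdX  M[L0]=84
step 18: P3: store L0 := 84  ⟶  IIIM  (L0)  txn=BusRdX+Flush  M[L0]=44
step 19: P2: load  L1  ⟶  ISSI  (L1)  txn=BusRd+Flush  M[L1]=8
step 20: P3: load  L0  ⟶  IIIM  (L0)  txn=∅  M[L0]=44
step 21: P1: store L1 := 75  ⟶  IMII  (L1)  txn=BusRdX  M[L1]=8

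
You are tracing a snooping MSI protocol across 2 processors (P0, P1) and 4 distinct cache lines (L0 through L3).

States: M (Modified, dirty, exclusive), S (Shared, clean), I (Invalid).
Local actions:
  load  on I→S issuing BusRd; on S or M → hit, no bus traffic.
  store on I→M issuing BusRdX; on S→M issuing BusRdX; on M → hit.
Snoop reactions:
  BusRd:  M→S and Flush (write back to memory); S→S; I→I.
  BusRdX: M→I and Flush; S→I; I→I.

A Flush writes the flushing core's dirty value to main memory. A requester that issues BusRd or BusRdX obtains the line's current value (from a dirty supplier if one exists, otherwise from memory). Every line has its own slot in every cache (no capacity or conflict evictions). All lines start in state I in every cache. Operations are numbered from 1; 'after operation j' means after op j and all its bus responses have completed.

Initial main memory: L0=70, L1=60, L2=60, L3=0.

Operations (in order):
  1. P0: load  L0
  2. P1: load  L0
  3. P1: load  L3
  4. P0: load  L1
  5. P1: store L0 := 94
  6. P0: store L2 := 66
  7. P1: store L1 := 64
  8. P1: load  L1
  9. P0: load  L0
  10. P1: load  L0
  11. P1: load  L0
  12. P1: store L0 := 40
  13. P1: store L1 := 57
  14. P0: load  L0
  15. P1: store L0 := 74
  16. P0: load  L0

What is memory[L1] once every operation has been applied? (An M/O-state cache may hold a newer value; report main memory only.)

[1] P0: load  L0 | P0:S(70), P1:I | bus: BusRd
[2] P1: load  L0 | P0:S(70), P1:S(70) | bus: BusRd
[3] P1: load  L3 | P0:I, P1:S(0) | bus: BusRd
[4] P0: load  L1 | P0:S(60), P1:I | bus: BusRd
[5] P1: store L0 := 94 | P0:I, P1:M(94) | bus: BusRdX
[6] P0: store L2 := 66 | P0:M(66), P1:I | bus: BusRdX
[7] P1: store L1 := 64 | P0:I, P1:M(64) | bus: BusRdX
[8] P1: load  L1 | P0:I, P1:M(64) | bus: none
[9] P0: load  L0 | P0:S(94), P1:S(94) | bus: BusRd,Flush
[10] P1: load  L0 | P0:S(94), P1:S(94) | bus: none
[11] P1: load  L0 | P0:S(94), P1:S(94) | bus: none
[12] P1: store L0 := 40 | P0:I, P1:M(40) | bus: BusRdX
[13] P1: store L1 := 57 | P0:I, P1:M(57) | bus: none
[14] P0: load  L0 | P0:S(40), P1:S(40) | bus: BusRd,Flush
[15] P1: store L0 := 74 | P0:I, P1:M(74) | bus: BusRdX
[16] P0: load  L0 | P0:S(74), P1:S(74) | bus: BusRd,Flush

memory[L1] = 60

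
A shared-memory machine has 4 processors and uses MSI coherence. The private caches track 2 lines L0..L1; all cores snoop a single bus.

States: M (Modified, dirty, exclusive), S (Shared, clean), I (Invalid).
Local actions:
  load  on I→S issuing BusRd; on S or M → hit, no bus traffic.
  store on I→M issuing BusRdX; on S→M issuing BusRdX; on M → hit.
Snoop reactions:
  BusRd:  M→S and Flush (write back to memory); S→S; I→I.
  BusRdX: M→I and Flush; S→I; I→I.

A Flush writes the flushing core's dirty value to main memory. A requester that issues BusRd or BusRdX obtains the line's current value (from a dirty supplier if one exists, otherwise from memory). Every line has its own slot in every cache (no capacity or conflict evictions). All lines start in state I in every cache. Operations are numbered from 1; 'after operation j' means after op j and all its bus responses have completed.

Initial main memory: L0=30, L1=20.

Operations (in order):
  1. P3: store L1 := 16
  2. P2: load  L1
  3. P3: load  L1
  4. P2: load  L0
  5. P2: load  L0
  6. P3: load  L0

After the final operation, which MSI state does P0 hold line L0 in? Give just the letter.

state = I

[1] P3: store L1 := 16 | P0:I, P1:I, P2:I, P3:M(16) | bus: BusRdX
[2] P2: load  L1 | P0:I, P1:I, P2:S(16), P3:S(16) | bus: BusRd,Flush
[3] P3: load  L1 | P0:I, P1:I, P2:S(16), P3:S(16) | bus: none
[4] P2: load  L0 | P0:I, P1:I, P2:S(30), P3:I | bus: BusRd
[5] P2: load  L0 | P0:I, P1:I, P2:S(30), P3:I | bus: none
[6] P3: load  L0 | P0:I, P1:I, P2:S(30), P3:S(30) | bus: BusRd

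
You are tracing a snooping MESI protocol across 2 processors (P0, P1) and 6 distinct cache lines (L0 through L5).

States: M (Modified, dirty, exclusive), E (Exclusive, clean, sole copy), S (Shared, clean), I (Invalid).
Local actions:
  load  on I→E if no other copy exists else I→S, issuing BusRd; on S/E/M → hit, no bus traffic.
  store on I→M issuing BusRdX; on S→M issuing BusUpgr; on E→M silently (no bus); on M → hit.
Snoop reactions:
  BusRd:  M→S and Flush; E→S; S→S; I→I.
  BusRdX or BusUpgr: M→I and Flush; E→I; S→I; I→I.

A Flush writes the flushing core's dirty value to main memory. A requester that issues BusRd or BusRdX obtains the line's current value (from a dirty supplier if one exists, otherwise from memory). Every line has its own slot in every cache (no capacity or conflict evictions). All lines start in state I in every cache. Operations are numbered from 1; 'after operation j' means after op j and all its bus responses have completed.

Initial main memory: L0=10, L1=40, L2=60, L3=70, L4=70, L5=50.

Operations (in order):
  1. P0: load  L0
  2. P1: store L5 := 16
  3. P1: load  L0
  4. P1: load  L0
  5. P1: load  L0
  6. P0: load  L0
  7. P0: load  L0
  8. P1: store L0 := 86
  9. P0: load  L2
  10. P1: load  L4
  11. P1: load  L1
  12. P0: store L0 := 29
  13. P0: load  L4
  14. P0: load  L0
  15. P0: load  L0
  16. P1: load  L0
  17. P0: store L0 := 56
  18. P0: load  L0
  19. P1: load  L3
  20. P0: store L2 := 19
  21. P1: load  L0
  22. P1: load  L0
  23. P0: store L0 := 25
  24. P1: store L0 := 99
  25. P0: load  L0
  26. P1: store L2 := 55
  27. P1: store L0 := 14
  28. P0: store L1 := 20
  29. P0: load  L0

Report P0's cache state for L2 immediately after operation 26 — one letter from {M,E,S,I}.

[1] P0: load  L0 | P0:E(10), P1:I | bus: BusRd
[2] P1: store L5 := 16 | P0:I, P1:M(16) | bus: BusRdX
[3] P1: load  L0 | P0:S(10), P1:S(10) | bus: BusRd
[4] P1: load  L0 | P0:S(10), P1:S(10) | bus: none
[5] P1: load  L0 | P0:S(10), P1:S(10) | bus: none
[6] P0: load  L0 | P0:S(10), P1:S(10) | bus: none
[7] P0: load  L0 | P0:S(10), P1:S(10) | bus: none
[8] P1: store L0 := 86 | P0:I, P1:M(86) | bus: BusUpgr
[9] P0: load  L2 | P0:E(60), P1:I | bus: BusRd
[10] P1: load  L4 | P0:I, P1:E(70) | bus: BusRd
[11] P1: load  L1 | P0:I, P1:E(40) | bus: BusRd
[12] P0: store L0 := 29 | P0:M(29), P1:I | bus: BusRdX,Flush
[13] P0: load  L4 | P0:S(70), P1:S(70) | bus: BusRd
[14] P0: load  L0 | P0:M(29), P1:I | bus: none
[15] P0: load  L0 | P0:M(29), P1:I | bus: none
[16] P1: load  L0 | P0:S(29), P1:S(29) | bus: BusRd,Flush
[17] P0: store L0 := 56 | P0:M(56), P1:I | bus: BusUpgr
[18] P0: load  L0 | P0:M(56), P1:I | bus: none
[19] P1: load  L3 | P0:I, P1:E(70) | bus: BusRd
[20] P0: store L2 := 19 | P0:M(19), P1:I | bus: none
[21] P1: load  L0 | P0:S(56), P1:S(56) | bus: BusRd,Flush
[22] P1: load  L0 | P0:S(56), P1:S(56) | bus: none
[23] P0: store L0 := 25 | P0:M(25), P1:I | bus: BusUpgr
[24] P1: store L0 := 99 | P0:I, P1:M(99) | bus: BusRdX,Flush
[25] P0: load  L0 | P0:S(99), P1:S(99) | bus: BusRd,Flush
[26] P1: store L2 := 55 | P0:I, P1:M(55) | bus: BusRdX,Flush
[27] P1: store L0 := 14 | P0:I, P1:M(14) | bus: BusUpgr
[28] P0: store L1 := 20 | P0:M(20), P1:I | bus: BusRdX
[29] P0: load  L0 | P0:S(14), P1:S(14) | bus: BusRd,Flush

state = I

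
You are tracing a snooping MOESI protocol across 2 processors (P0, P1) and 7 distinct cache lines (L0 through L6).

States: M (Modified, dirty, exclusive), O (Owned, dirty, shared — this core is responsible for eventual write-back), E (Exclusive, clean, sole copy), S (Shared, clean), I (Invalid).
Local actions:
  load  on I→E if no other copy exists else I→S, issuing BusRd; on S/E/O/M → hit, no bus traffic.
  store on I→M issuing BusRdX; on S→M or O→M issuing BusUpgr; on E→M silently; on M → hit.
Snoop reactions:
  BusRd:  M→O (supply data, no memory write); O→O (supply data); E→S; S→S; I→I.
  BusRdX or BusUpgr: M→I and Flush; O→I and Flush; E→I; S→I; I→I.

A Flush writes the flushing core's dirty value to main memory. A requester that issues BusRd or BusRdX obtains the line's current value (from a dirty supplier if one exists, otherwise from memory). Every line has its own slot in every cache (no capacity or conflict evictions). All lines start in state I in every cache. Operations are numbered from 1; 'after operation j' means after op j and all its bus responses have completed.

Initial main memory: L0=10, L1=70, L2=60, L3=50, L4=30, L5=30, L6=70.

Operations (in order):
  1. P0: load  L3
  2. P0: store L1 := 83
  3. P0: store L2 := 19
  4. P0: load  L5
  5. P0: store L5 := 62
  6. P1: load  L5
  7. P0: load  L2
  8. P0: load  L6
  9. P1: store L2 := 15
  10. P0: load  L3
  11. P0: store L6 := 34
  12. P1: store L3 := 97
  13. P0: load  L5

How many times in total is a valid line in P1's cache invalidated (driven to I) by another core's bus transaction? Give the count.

step 1: P0: load  L3  ⟶  EI  (L3)  txn=BusRd  M[L3]=50
step 2: P0: store L1 := 83  ⟶  MI  (L1)  txn=BusRdX  M[L1]=70
step 3: P0: store L2 := 19  ⟶  MI  (L2)  txn=BusRdX  M[L2]=60
step 4: P0: load  L5  ⟶  EI  (L5)  txn=BusRd  M[L5]=30
step 5: P0: store L5 := 62  ⟶  MI  (L5)  txn=∅  M[L5]=30
step 6: P1: load  L5  ⟶  OS  (L5)  txn=BusRd  M[L5]=30
step 7: P0: load  L2  ⟶  MI  (L2)  txn=∅  M[L2]=60
step 8: P0: load  L6  ⟶  EI  (L6)  txn=BusRd  M[L6]=70
step 9: P1: store L2 := 15  ⟶  IM  (L2)  txn=BusRdX+Flush  M[L2]=19
step 10: P0: load  L3  ⟶  EI  (L3)  txn=∅  M[L3]=50
step 11: P0: store L6 := 34  ⟶  MI  (L6)  txn=∅  M[L6]=70
step 12: P1: store L3 := 97  ⟶  IM  (L3)  txn=BusRdX  M[L3]=50
step 13: P0: load  L5  ⟶  OS  (L5)  txn=∅  M[L5]=30

invalidations = 0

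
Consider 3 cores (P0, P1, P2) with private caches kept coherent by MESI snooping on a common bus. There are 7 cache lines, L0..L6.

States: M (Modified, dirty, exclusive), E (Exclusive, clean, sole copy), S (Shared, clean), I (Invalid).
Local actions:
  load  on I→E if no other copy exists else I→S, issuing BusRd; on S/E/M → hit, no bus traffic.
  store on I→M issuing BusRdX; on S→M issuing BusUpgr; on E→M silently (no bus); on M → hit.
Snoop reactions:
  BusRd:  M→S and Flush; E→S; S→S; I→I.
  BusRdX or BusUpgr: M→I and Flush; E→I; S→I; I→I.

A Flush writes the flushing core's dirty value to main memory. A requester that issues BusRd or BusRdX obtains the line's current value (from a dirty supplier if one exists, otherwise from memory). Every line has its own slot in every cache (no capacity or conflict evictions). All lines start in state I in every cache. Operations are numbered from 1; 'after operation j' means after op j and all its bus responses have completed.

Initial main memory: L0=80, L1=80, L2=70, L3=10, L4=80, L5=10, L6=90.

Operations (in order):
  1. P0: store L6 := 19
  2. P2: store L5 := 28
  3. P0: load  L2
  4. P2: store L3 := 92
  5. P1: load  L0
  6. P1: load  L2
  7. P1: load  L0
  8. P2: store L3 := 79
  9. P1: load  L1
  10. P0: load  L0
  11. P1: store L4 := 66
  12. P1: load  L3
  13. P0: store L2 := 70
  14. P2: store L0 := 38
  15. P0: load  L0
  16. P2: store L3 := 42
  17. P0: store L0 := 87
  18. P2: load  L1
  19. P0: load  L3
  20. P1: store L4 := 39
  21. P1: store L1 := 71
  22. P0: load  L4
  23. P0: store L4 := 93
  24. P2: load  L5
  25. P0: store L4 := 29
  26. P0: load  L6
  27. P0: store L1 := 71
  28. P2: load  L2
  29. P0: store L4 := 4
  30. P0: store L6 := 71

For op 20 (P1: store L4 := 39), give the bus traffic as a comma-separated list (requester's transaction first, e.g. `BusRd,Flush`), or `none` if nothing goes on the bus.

[1] P0: store L6 := 19 | P0:M(19), P1:I, P2:I | bus: BusRdX
[2] P2: store L5 := 28 | P0:I, P1:I, P2:M(28) | bus: BusRdX
[3] P0: load  L2 | P0:E(70), P1:I, P2:I | bus: BusRd
[4] P2: store L3 := 92 | P0:I, P1:I, P2:M(92) | bus: BusRdX
[5] P1: load  L0 | P0:I, P1:E(80), P2:I | bus: BusRd
[6] P1: load  L2 | P0:S(70), P1:S(70), P2:I | bus: BusRd
[7] P1: load  L0 | P0:I, P1:E(80), P2:I | bus: none
[8] P2: store L3 := 79 | P0:I, P1:I, P2:M(79) | bus: none
[9] P1: load  L1 | P0:I, P1:E(80), P2:I | bus: BusRd
[10] P0: load  L0 | P0:S(80), P1:S(80), P2:I | bus: BusRd
[11] P1: store L4 := 66 | P0:I, P1:M(66), P2:I | bus: BusRdX
[12] P1: load  L3 | P0:I, P1:S(79), P2:S(79) | bus: BusRd,Flush
[13] P0: store L2 := 70 | P0:M(70), P1:I, P2:I | bus: BusUpgr
[14] P2: store L0 := 38 | P0:I, P1:I, P2:M(38) | bus: BusRdX
[15] P0: load  L0 | P0:S(38), P1:I, P2:S(38) | bus: BusRd,Flush
[16] P2: store L3 := 42 | P0:I, P1:I, P2:M(42) | bus: BusUpgr
[17] P0: store L0 := 87 | P0:M(87), P1:I, P2:I | bus: BusUpgr
[18] P2: load  L1 | P0:I, P1:S(80), P2:S(80) | bus: BusRd
[19] P0: load  L3 | P0:S(42), P1:I, P2:S(42) | bus: BusRd,Flush
[20] P1: store L4 := 39 | P0:I, P1:M(39), P2:I | bus: none
[21] P1: store L1 := 71 | P0:I, P1:M(71), P2:I | bus: BusUpgr
[22] P0: load  L4 | P0:S(39), P1:S(39), P2:I | bus: BusRd,Flush
[23] P0: store L4 := 93 | P0:M(93), P1:I, P2:I | bus: BusUpgr
[24] P2: load  L5 | P0:I, P1:I, P2:M(28) | bus: none
[25] P0: store L4 := 29 | P0:M(29), P1:I, P2:I | bus: none
[26] P0: load  L6 | P0:M(19), P1:I, P2:I | bus: none
[27] P0: store L1 := 71 | P0:M(71), P1:I, P2:I | bus: BusRdX,Flush
[28] P2: load  L2 | P0:S(70), P1:I, P2:S(70) | bus: BusRd,Flush
[29] P0: store L4 := 4 | P0:M(4), P1:I, P2:I | bus: none
[30] P0: store L6 := 71 | P0:M(71), P1:I, P2:I | bus: none

bus = none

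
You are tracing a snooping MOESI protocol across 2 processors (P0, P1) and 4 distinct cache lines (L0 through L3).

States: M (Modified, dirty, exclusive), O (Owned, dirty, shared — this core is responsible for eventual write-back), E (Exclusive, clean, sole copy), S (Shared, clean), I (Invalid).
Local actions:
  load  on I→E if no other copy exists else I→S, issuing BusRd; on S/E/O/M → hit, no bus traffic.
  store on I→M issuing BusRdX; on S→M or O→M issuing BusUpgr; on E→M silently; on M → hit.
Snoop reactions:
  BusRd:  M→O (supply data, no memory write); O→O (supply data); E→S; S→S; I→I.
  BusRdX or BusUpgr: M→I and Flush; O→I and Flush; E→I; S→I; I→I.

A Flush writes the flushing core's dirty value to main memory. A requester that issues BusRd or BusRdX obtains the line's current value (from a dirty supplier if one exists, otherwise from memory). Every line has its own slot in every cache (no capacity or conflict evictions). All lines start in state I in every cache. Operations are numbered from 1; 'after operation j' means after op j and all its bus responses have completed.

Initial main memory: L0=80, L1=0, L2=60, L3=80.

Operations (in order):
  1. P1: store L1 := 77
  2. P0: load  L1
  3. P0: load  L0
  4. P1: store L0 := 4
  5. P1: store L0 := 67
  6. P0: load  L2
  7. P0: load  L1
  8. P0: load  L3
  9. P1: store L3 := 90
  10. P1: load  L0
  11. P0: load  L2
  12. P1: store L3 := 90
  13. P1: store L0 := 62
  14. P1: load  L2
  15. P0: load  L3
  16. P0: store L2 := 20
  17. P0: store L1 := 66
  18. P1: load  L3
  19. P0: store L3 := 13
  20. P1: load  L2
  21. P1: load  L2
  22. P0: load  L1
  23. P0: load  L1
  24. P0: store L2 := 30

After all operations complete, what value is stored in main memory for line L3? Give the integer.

1. P1: store L1 := 77  bus=[BusRdX]  L1: P0=I P1=M  mem[L1]=0
2. P0: load  L1  bus=[BusRd]  L1: P0=S P1=O  mem[L1]=0
3. P0: load  L0  bus=[BusRd]  L0: P0=E P1=I  mem[L0]=80
4. P1: store L0 := 4  bus=[BusRdX]  L0: P0=I P1=M  mem[L0]=80
5. P1: store L0 := 67  bus=[-]  L0: P0=I P1=M  mem[L0]=80
6. P0: load  L2  bus=[BusRd]  L2: P0=E P1=I  mem[L2]=60
7. P0: load  L1  bus=[-]  L1: P0=S P1=O  mem[L1]=0
8. P0: load  L3  bus=[BusRd]  L3: P0=E P1=I  mem[L3]=80
9. P1: store L3 := 90  bus=[BusRdX]  L3: P0=I P1=M  mem[L3]=80
10. P1: load  L0  bus=[-]  L0: P0=I P1=M  mem[L0]=80
11. P0: load  L2  bus=[-]  L2: P0=E P1=I  mem[L2]=60
12. P1: store L3 := 90  bus=[-]  L3: P0=I P1=M  mem[L3]=80
13. P1: store L0 := 62  bus=[-]  L0: P0=I P1=M  mem[L0]=80
14. P1: load  L2  bus=[BusRd]  L2: P0=S P1=S  mem[L2]=60
15. P0: load  L3  bus=[BusRd]  L3: P0=S P1=O  mem[L3]=80
16. P0: store L2 := 20  bus=[BusUpgr]  L2: P0=M P1=I  mem[L2]=60
17. P0: store L1 := 66  bus=[BusUpgr,Flush]  L1: P0=M P1=I  mem[L1]=77
18. P1: load  L3  bus=[-]  L3: P0=S P1=O  mem[L3]=80
19. P0: store L3 := 13  bus=[BusUpgr,Flush]  L3: P0=M P1=I  mem[L3]=90
20. P1: load  L2  bus=[BusRd]  L2: P0=O P1=S  mem[L2]=60
21. P1: load  L2  bus=[-]  L2: P0=O P1=S  mem[L2]=60
22. P0: load  L1  bus=[-]  L1: P0=M P1=I  mem[L1]=77
23. P0: load  L1  bus=[-]  L1: P0=M P1=I  mem[L1]=77
24. P0: store L2 := 30  bus=[BusUpgr]  L2: P0=M P1=I  mem[L2]=60

memory[L3] = 90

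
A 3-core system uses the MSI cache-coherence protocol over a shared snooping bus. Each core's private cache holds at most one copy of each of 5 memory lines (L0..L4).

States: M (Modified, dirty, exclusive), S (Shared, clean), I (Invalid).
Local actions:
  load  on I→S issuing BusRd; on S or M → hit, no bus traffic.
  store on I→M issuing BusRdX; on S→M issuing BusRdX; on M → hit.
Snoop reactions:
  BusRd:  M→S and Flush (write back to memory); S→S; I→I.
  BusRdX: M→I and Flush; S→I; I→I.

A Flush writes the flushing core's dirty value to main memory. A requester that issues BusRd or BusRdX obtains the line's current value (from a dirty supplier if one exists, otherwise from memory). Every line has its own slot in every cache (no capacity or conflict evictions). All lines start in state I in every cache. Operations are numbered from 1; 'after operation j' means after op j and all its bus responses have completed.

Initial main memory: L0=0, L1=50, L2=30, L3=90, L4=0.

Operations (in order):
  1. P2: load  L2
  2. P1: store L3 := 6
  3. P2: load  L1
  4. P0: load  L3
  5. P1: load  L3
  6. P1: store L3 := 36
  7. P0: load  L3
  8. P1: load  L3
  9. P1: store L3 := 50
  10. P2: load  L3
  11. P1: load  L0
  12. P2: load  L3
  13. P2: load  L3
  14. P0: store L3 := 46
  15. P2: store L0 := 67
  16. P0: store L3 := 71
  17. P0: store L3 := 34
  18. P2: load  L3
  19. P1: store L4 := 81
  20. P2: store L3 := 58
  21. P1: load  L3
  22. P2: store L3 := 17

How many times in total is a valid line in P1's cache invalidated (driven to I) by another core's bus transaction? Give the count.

  op1 P2: load  L2 → I/I/S on L2; bus BusRd; mem=30
  op2 P1: store L3 := 6 → I/M/I on L3; bus BusRdX; mem=90
  op3 P2: load  L1 → I/I/S on L1; bus BusRd; mem=50
  op4 P0: load  L3 → S/S/I on L3; bus BusRd Flush; mem=6
  op5 P1: load  L3 → S/S/I on L3; bus (none); mem=6
  op6 P1: store L3 := 36 → I/M/I on L3; bus BusRdX; mem=6
  op7 P0: load  L3 → S/S/I on L3; bus BusRd Flush; mem=36
  op8 P1: load  L3 → S/S/I on L3; bus (none); mem=36
  op9 P1: store L3 := 50 → I/M/I on L3; bus BusRdX; mem=36
  op10 P2: load  L3 → I/S/S on L3; bus BusRd Flush; mem=50
  op11 P1: load  L0 → I/S/I on L0; bus BusRd; mem=0
  op12 P2: load  L3 → I/S/S on L3; bus (none); mem=50
  op13 P2: load  L3 → I/S/S on L3; bus (none); mem=50
  op14 P0: store L3 := 46 → M/I/I on L3; bus BusRdX; mem=50
  op15 P2: store L0 := 67 → I/I/M on L0; bus BusRdX; mem=0
  op16 P0: store L3 := 71 → M/I/I on L3; bus (none); mem=50
  op17 P0: store L3 := 34 → M/I/I on L3; bus (none); mem=50
  op18 P2: load  L3 → S/I/S on L3; bus BusRd Flush; mem=34
  op19 P1: store L4 := 81 → I/M/I on L4; bus BusRdX; mem=0
  op20 P2: store L3 := 58 → I/I/M on L3; bus BusRdX; mem=34
  op21 P1: load  L3 → I/S/S on L3; bus BusRd Flush; mem=58
  op22 P2: store L3 := 17 → I/I/M on L3; bus BusRdX; mem=58

invalidations = 3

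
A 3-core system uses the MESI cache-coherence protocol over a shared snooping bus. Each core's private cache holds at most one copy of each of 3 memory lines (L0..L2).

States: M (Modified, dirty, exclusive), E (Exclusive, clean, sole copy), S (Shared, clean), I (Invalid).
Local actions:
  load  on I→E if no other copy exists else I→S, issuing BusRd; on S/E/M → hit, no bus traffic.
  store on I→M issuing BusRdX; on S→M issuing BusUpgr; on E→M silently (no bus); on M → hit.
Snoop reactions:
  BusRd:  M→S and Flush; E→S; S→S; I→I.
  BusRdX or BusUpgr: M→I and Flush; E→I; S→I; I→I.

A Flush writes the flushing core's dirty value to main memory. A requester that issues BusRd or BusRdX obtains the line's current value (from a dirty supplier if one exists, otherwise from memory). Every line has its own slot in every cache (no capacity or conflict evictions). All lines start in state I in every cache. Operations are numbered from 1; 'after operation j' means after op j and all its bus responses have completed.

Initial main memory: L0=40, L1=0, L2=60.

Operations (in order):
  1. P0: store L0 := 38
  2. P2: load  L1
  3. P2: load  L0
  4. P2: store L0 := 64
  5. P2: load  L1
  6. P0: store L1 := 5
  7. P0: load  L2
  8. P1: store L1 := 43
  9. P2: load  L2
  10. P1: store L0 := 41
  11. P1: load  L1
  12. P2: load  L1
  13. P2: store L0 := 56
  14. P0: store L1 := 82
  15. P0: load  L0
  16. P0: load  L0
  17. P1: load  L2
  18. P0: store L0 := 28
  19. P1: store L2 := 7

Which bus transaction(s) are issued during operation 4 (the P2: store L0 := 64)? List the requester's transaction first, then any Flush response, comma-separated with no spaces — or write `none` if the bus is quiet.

bus = BusUpgr

step 1: P0: store L0 := 38  ⟶  MII  (L0)  txn=BusRdX  M[L0]=40
step 2: P2: load  L1  ⟶  IIE  (L1)  txn=BusRd  M[L1]=0
step 3: P2: load  L0  ⟶  SIS  (L0)  txn=BusRd+Flush  M[L0]=38
step 4: P2: store L0 := 64  ⟶  IIM  (L0)  txn=BusUpgr  M[L0]=38
step 5: P2: load  L1  ⟶  IIE  (L1)  txn=∅  M[L1]=0
step 6: P0: store L1 := 5  ⟶  MII  (L1)  txn=BusRdX  M[L1]=0
step 7: P0: load  L2  ⟶  EII  (L2)  txn=BusRd  M[L2]=60
step 8: P1: store L1 := 43  ⟶  IMI  (L1)  txn=BusRdX+Flush  M[L1]=5
step 9: P2: load  L2  ⟶  SIS  (L2)  txn=BusRd  M[L2]=60
step 10: P1: store L0 := 41  ⟶  IMI  (L0)  txn=BusRdX+Flush  M[L0]=64
step 11: P1: load  L1  ⟶  IMI  (L1)  txn=∅  M[L1]=5
step 12: P2: load  L1  ⟶  ISS  (L1)  txn=BusRd+Flush  M[L1]=43
step 13: P2: store L0 := 56  ⟶  IIM  (L0)  txn=BusRdX+Flush  M[L0]=41
step 14: P0: store L1 := 82  ⟶  MII  (L1)  txn=BusRdX  M[L1]=43
step 15: P0: load  L0  ⟶  SIS  (L0)  txn=BusRd+Flush  M[L0]=56
step 16: P0: load  L0  ⟶  SIS  (L0)  txn=∅  M[L0]=56
step 17: P1: load  L2  ⟶  SSS  (L2)  txn=BusRd  M[L2]=60
step 18: P0: store L0 := 28  ⟶  MII  (L0)  txn=BusUpgr  M[L0]=56
step 19: P1: store L2 := 7  ⟶  IMI  (L2)  txn=BusUpgr  M[L2]=60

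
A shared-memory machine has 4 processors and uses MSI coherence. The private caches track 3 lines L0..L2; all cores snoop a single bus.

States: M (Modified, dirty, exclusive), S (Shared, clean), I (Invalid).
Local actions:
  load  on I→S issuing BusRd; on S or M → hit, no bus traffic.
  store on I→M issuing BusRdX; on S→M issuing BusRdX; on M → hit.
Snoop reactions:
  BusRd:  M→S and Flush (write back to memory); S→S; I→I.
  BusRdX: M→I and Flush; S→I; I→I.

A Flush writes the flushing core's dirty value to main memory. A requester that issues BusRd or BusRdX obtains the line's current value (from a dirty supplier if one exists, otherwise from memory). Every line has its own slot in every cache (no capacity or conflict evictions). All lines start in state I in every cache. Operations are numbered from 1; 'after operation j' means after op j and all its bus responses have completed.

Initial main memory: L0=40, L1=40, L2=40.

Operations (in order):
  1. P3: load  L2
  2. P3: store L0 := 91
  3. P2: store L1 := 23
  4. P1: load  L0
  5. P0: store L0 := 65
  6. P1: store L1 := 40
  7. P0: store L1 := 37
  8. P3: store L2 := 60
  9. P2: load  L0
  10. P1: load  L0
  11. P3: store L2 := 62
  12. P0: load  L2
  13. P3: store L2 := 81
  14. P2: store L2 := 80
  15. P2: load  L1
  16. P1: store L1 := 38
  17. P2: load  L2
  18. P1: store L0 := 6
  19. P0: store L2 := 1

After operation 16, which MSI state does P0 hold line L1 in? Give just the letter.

state = I

[1] P3: load  L2 | P0:I, P1:I, P2:I, P3:S(40) | bus: BusRd
[2] P3: store L0 := 91 | P0:I, P1:I, P2:I, P3:M(91) | bus: BusRdX
[3] P2: store L1 := 23 | P0:I, P1:I, P2:M(23), P3:I | bus: BusRdX
[4] P1: load  L0 | P0:I, P1:S(91), P2:I, P3:S(91) | bus: BusRd,Flush
[5] P0: store L0 := 65 | P0:M(65), P1:I, P2:I, P3:I | bus: BusRdX
[6] P1: store L1 := 40 | P0:I, P1:M(40), P2:I, P3:I | bus: BusRdX,Flush
[7] P0: store L1 := 37 | P0:M(37), P1:I, P2:I, P3:I | bus: BusRdX,Flush
[8] P3: store L2 := 60 | P0:I, P1:I, P2:I, P3:M(60) | bus: BusRdX
[9] P2: load  L0 | P0:S(65), P1:I, P2:S(65), P3:I | bus: BusRd,Flush
[10] P1: load  L0 | P0:S(65), P1:S(65), P2:S(65), P3:I | bus: BusRd
[11] P3: store L2 := 62 | P0:I, P1:I, P2:I, P3:M(62) | bus: none
[12] P0: load  L2 | P0:S(62), P1:I, P2:I, P3:S(62) | bus: BusRd,Flush
[13] P3: store L2 := 81 | P0:I, P1:I, P2:I, P3:M(81) | bus: BusRdX
[14] P2: store L2 := 80 | P0:I, P1:I, P2:M(80), P3:I | bus: BusRdX,Flush
[15] P2: load  L1 | P0:S(37), P1:I, P2:S(37), P3:I | bus: BusRd,Flush
[16] P1: store L1 := 38 | P0:I, P1:M(38), P2:I, P3:I | bus: BusRdX
[17] P2: load  L2 | P0:I, P1:I, P2:M(80), P3:I | bus: none
[18] P1: store L0 := 6 | P0:I, P1:M(6), P2:I, P3:I | bus: BusRdX
[19] P0: store L2 := 1 | P0:M(1), P1:I, P2:I, P3:I | bus: BusRdX,Flush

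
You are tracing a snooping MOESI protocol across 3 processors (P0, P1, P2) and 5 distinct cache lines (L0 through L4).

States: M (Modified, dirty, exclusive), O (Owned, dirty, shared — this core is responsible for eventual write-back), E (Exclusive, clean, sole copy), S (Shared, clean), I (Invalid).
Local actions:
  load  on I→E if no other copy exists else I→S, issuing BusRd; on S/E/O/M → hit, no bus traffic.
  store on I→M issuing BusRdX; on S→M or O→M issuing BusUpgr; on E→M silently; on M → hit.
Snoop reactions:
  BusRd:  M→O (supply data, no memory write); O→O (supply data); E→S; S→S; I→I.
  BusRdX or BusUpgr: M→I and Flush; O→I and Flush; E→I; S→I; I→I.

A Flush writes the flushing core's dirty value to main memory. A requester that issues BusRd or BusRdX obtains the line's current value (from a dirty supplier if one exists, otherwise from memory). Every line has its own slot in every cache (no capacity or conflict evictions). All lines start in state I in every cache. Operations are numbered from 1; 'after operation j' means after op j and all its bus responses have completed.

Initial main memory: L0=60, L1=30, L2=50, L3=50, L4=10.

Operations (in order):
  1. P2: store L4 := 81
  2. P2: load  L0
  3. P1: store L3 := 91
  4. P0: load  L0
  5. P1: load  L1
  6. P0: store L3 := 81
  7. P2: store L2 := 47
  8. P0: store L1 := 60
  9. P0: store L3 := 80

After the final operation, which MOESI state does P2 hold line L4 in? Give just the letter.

state = M

step 1: P2: store L4 := 81  ⟶  IIM  (L4)  txn=BusRdX  M[L4]=10
step 2: P2: load  L0  ⟶  IIE  (L0)  txn=BusRd  M[L0]=60
step 3: P1: store L3 := 91  ⟶  IMI  (L3)  txn=BusRdX  M[L3]=50
step 4: P0: load  L0  ⟶  SIS  (L0)  txn=BusRd  M[L0]=60
step 5: P1: load  L1  ⟶  IEI  (L1)  txn=BusRd  M[L1]=30
step 6: P0: store L3 := 81  ⟶  MII  (L3)  txn=BusRdX+Flush  M[L3]=91
step 7: P2: store L2 := 47  ⟶  IIM  (L2)  txn=BusRdX  M[L2]=50
step 8: P0: store L1 := 60  ⟶  MII  (L1)  txn=BusRdX  M[L1]=30
step 9: P0: store L3 := 80  ⟶  MII  (L3)  txn=∅  M[L3]=91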